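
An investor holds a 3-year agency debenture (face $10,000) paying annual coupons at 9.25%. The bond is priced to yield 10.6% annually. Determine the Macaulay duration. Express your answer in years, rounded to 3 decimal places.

Periodic yield y = 0.106. Discount each cash flow and weight by its year:
  t   CF        PV=CF/(1+0.106)^t    t·PV
  1       925.00       836.3472       836.3472
  2       925.00       756.1910     1,512.3819
  3    10,925.00     8,075.2516    24,225.7549
  Σ                  9,667.7898    26,574.4840
Price P = Σ PV = 9,667.7898.
Macaulay duration = Σ(t·PV) / P = 26,574.4840 / 9,667.7898 = 2.74877 years.

2.749 years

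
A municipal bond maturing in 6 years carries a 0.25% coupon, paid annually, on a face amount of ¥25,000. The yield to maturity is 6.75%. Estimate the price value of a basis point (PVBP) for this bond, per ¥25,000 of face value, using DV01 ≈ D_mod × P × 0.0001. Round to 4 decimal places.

Periodic yield y = 0.0675.
  t   CF        PV=CF/(1+0.0675)^t    t·PV
  1        62.50        58.5480        58.5480
  2        62.50        54.8459       109.6918
  3        62.50        51.3779       154.1337
  4        62.50        48.1292       192.5167
  5        62.50        45.0859       225.4294
  6    25,062.50    16,936.2434   101,617.4607
  Σ                 17,194.2303   102,357.7804
P = 17,194.2303; D_Mac = 5.95303 yrs; D_mod = 5.57661 yrs.
DV01 ≈ 5.57661 × 17,194.2303 × 0.0001 = 9.588551.

¥9.5886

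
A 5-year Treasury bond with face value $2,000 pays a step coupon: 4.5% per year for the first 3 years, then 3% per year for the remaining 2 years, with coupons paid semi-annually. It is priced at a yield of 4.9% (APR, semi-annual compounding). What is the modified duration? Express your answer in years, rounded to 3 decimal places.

Periodic yield y = 0.0245. First find Macaulay duration:
  t   CF        PV=CF/(1+0.0245)^t    t·PV
  1        45.00        43.9239        43.9239
  2        45.00        42.8735        85.7469
  3        45.00        41.8482       125.5446
  4        45.00        40.8474       163.3897
  5        45.00        39.8706       199.3530
  6        45.00        38.9171       233.5027
  7        30.00        25.3243       177.2701
  8        30.00        24.7187       197.7496
  9        30.00        24.1276       217.1481
  10    2,030.00     1,593.5893    15,935.8932
  Σ                  1,916.0405    17,379.5218
P = 1,916.0405; Macaulay duration = 17,379.5218 / 1,916.0405 = 9.07054 half-year periods = 4.53527 years.
Modified duration = D_Mac / (1 + y) = 4.53527 / 1.0245 = 4.42681 years.

4.427 years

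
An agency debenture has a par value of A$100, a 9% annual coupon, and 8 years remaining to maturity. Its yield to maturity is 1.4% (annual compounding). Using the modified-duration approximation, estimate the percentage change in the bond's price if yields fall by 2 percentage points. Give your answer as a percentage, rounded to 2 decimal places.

Periodic yield y = 0.014. Modified duration first:
  t   CF        PV=CF/(1+0.014)^t    t·PV
  1         9.00         8.8757         8.8757
  2         9.00         8.7532        17.5064
  3         9.00         8.6323        25.8970
  4         9.00         8.5132        34.0526
  5         9.00         8.3956        41.9781
  6         9.00         8.2797        49.6782
  7         9.00         8.1654        57.1577
  8       109.00        97.5265       780.2124
  Σ                    157.1417     1,015.3582
P = 157.1417; D_Mac = 6.46142 yrs; D_mod = 6.46142/(1+0.014) = 6.37221 yrs.
ΔP/P ≈ -D_mod · Δy = -6.37221 × (-0.02) = +0.127444 = +12.7444%.

+12.74%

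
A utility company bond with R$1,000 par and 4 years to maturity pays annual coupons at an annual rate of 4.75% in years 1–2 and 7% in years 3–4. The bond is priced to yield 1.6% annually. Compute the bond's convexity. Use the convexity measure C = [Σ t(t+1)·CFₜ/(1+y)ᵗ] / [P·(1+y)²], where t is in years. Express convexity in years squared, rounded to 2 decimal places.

With y = 0.016:
  t   CF        PV=CF/(1+0.016)^t    t·PV        t(t+1)·PV
  1        47.50        46.7520        46.7520          93.5039
  2        47.50        46.0157        92.0314         276.0943
  3        70.00        66.7447       200.2342         800.9366
  4     1,070.00     1,004.1739     4,016.6958      20,083.4788
  Σ                  1,163.6863     4,355.7133      21,254.0137
P = 1,163.6863.
Convexity = Σ t(t+1)·PV / [P·(1+y)²] = 21,254.0137 / (1,163.6863 × 1.032256) = 17.69366.

17.69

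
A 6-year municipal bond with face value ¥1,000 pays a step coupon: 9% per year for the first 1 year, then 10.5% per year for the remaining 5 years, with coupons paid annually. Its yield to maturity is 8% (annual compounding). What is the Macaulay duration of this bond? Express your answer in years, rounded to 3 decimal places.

Periodic yield y = 0.08. Discount each cash flow and weight by its year:
  t   CF        PV=CF/(1+0.08)^t    t·PV
  1        90.00        83.3333        83.3333
  2       105.00        90.0206       180.0412
  3       105.00        83.3524       250.0572
  4       105.00        77.1781       308.7125
  5       105.00        71.4612       357.3062
  6     1,105.00       696.3374     4,178.0246
  Σ                  1,101.6831     5,357.4750
Price P = Σ PV = 1,101.6831.
Macaulay duration = Σ(t·PV) / P = 5,357.4750 / 1,101.6831 = 4.86299 years.

4.863 years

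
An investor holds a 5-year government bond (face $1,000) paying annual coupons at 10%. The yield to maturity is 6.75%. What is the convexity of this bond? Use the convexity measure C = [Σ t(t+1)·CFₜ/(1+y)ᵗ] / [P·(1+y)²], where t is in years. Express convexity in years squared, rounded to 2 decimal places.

20.93

With y = 0.0675:
  t   CF        PV=CF/(1+0.0675)^t    t·PV        t(t+1)·PV
  1       100.00        93.6768        93.6768         187.3536
  2       100.00        87.7535       175.5069         526.5207
  3       100.00        82.2046       246.6139         986.4557
  4       100.00        77.0067       308.0268       1,540.1338
  5     1,100.00       793.5116     3,967.5579      23,805.3473
  Σ                  1,134.1532     4,791.3823      27,045.8112
P = 1,134.1532.
Convexity = Σ t(t+1)·PV / [P·(1+y)²] = 27,045.8112 / (1,134.1532 × 1.139556) = 20.92630.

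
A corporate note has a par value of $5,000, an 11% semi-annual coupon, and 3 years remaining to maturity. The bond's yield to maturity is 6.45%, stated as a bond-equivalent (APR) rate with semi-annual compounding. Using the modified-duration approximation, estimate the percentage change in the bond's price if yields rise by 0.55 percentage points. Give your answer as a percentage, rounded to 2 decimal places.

Periodic yield y = 0.03225. Modified duration first:
  t   CF        PV=CF/(1+0.03225)^t    t·PV
  1       275.00       266.4083       266.4083
  2       275.00       258.0851       516.1702
  3       275.00       250.0219       750.0656
  4       275.00       242.2106       968.8424
  5       275.00       234.6433     1,173.2167
  6     5,275.00     4,360.2673    26,161.6038
  Σ                  5,611.6365    29,836.3071
P = 5,611.6365; D_Mac = 5.31686 half-year periods = 2.65843 yrs; D_mod = 2.65843/(1+0.03225) = 2.57538 yrs.
ΔP/P ≈ -D_mod · Δy = -2.57538 × (+0.0055) = -0.014165 = -1.4165%.

-1.42%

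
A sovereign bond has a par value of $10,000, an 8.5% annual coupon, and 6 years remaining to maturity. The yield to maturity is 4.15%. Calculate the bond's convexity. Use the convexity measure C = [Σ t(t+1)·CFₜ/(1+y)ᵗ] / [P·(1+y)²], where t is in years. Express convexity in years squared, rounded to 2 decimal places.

With y = 0.0415:
  t   CF        PV=CF/(1+0.0415)^t    t·PV        t(t+1)·PV
  1       850.00       816.1306       816.1306       1,632.2612
  2       850.00       783.6107     1,567.2215       4,701.6644
  3       850.00       752.3867     2,257.1601       9,028.6403
  4       850.00       722.4068     2,889.6272      14,448.1361
  5       850.00       693.6215     3,468.1076      20,808.6454
  6    10,850.00     8,501.0798    51,006.4787     357,045.3512
  Σ                 12,269.2361    62,004.7256     407,664.6985
P = 12,269.2361.
Convexity = Σ t(t+1)·PV / [P·(1+y)²] = 407,664.6985 / (12,269.2361 × 1.084722) = 30.63141.

30.63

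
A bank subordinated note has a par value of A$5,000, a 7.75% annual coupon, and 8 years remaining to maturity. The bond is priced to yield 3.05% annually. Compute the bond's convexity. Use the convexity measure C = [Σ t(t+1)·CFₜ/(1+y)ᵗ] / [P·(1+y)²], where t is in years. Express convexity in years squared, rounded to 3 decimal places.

51.046

With y = 0.0305:
  t   CF        PV=CF/(1+0.0305)^t    t·PV        t(t+1)·PV
  1       387.50       376.0311       376.0311         752.0621
  2       387.50       364.9016       729.8031       2,189.4093
  3       387.50       354.1015     1,062.3044       4,249.2175
  4       387.50       343.6210     1,374.4841       6,872.4204
  5       387.50       333.4508     1,667.2539      10,003.5231
  6       387.50       323.5815     1,941.4892      13,590.4244
  7       387.50       314.0044     2,198.0308      17,584.2464
  8     5,387.50     4,236.4620    33,891.6959     305,025.2633
  Σ                  6,646.1538    43,241.0924     360,266.5667
P = 6,646.1538.
Convexity = Σ t(t+1)·PV / [P·(1+y)²] = 360,266.5667 / (6,646.1538 × 1.061930) = 51.04551.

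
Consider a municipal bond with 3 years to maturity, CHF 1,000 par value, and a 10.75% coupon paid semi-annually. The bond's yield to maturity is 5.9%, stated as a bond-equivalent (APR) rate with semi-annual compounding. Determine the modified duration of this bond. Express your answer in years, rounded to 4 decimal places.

Periodic yield y = 0.0295. First find Macaulay duration:
  t   CF        PV=CF/(1+0.0295)^t    t·PV
  1        53.75        52.2098        52.2098
  2        53.75        50.7138       101.4275
  3        53.75        49.2606       147.7817
  4        53.75        47.8490       191.3961
  5        53.75        46.4779       232.3896
  6     1,053.75       885.0738     5,310.4428
  Σ                  1,131.5849     6,035.6475
P = 1,131.5849; Macaulay duration = 6,035.6475 / 1,131.5849 = 5.33380 half-year periods = 2.66690 years.
Modified duration = D_Mac / (1 + y) = 2.66690 / 1.0295 = 2.59048 years.

2.5905 years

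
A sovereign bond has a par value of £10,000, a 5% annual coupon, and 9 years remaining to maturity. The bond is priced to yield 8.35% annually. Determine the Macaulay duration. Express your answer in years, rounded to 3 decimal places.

7.243 years

Periodic yield y = 0.0835. Discount each cash flow and weight by its year:
  t   CF        PV=CF/(1+0.0835)^t    t·PV
  1       500.00       461.4675       461.4675
  2       500.00       425.9044       851.8089
  3       500.00       393.0821     1,179.2463
  4       500.00       362.7892     1,451.1568
  5       500.00       334.8308     1,674.1541
  6       500.00       309.0271     1,854.1624
  7       500.00       285.2119     1,996.4831
  8       500.00       263.2320     2,105.8560
  9    10,500.00     5,101.8661    45,916.7951
  Σ                  7,937.4111    57,491.1300
Price P = Σ PV = 7,937.4111.
Macaulay duration = Σ(t·PV) / P = 57,491.1300 / 7,937.4111 = 7.24306 years.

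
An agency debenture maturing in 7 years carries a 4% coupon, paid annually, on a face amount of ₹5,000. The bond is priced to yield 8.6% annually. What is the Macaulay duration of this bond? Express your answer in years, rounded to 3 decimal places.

6.113 years

Periodic yield y = 0.086. Discount each cash flow and weight by its year:
  t   CF        PV=CF/(1+0.086)^t    t·PV
  1       200.00       184.1621       184.1621
  2       200.00       169.5783       339.1567
  3       200.00       156.1495       468.4484
  4       200.00       143.7840       575.1362
  5       200.00       132.3978       661.9892
  6       200.00       121.9133       731.4797
  7     5,200.00     2,918.7343    20,431.1403
  Σ                  3,826.7194    23,391.5125
Price P = Σ PV = 3,826.7194.
Macaulay duration = Σ(t·PV) / P = 23,391.5125 / 3,826.7194 = 6.11268 years.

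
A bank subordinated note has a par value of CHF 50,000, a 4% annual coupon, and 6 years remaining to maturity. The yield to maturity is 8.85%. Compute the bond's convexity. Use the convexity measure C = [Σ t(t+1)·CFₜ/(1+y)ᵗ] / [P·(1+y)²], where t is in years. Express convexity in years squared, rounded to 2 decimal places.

30.53

With y = 0.0885:
  t   CF        PV=CF/(1+0.0885)^t    t·PV        t(t+1)·PV
  1     2,000.00     1,837.3909     1,837.3909       3,674.7818
  2     2,000.00     1,688.0027     3,376.0053      10,128.0160
  3     2,000.00     1,550.7604     4,652.2811      18,609.1245
  4     2,000.00     1,424.6765     5,698.7060      28,493.5301
  5     2,000.00     1,308.8438     6,544.2191      39,265.3148
  6    52,000.00    31,263.1506   187,578.9039   1,313,052.3273
  Σ                 39,072.8249   209,687.5064   1,413,223.0945
P = 39,072.8249.
Convexity = Σ t(t+1)·PV / [P·(1+y)²] = 1,413,223.0945 / (39,072.8249 × 1.184832) = 30.52664.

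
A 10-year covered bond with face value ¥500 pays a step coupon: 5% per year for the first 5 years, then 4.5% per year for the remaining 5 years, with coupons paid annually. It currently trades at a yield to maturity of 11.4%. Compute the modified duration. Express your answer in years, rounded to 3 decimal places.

6.753 years

Periodic yield y = 0.114. First find Macaulay duration:
  t   CF        PV=CF/(1+0.114)^t    t·PV
  1        25.00        22.4417        22.4417
  2        25.00        20.1451        40.2902
  3        25.00        18.0836        54.2507
  4        25.00        16.2330        64.9321
  5        25.00        14.5718        72.8591
  6        22.50        11.7726        70.6354
  7        22.50        10.5678        73.9749
  8        22.50         9.4864        75.8911
  9        22.50         8.5156        76.6405
  10      522.50       177.5147     1,775.1473
  Σ                    309.3323     2,327.0630
P = 309.3323; Macaulay duration = 2,327.0630 / 309.3323 = 7.52286 years.
Modified duration = D_Mac / (1 + y) = 7.52286 / 1.114 = 6.75301 years.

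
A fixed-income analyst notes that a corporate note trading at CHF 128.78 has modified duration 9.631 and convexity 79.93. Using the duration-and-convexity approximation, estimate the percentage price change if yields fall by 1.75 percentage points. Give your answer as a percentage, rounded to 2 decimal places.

Duration effect: -D_mod·Δy = -9.631 × (-0.0175) = +0.1685425
Convexity effect: ½·C·(Δy)² = 0.5 × 79.93 × (-0.0175)² = +0.01223928125
ΔP/P ≈ +0.1685425 + 0.01223928125 = +0.18078178125
= +18.078178125%.

+18.08%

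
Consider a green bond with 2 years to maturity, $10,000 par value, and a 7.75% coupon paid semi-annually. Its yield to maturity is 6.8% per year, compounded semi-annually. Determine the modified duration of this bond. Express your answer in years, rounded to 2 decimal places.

1.83 years

Periodic yield y = 0.034. First find Macaulay duration:
  t   CF        PV=CF/(1+0.034)^t    t·PV
  1       387.50       374.7582       374.7582
  2       387.50       362.4354       724.8708
  3       387.50       350.5178     1,051.5534
  4    10,387.50     9,087.1748    36,348.6992
  Σ                 10,174.8862    38,499.8817
P = 10,174.8862; Macaulay duration = 38,499.8817 / 10,174.8862 = 3.78381 half-year periods = 1.89191 years.
Modified duration = D_Mac / (1 + y) = 1.89191 / 1.034 = 1.82970 years.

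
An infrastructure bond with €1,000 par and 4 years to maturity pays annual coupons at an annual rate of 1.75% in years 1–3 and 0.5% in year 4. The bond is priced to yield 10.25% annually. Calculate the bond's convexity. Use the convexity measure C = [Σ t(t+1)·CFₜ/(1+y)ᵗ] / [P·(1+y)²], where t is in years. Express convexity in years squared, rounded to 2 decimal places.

With y = 0.1025:
  t   CF        PV=CF/(1+0.1025)^t    t·PV        t(t+1)·PV
  1        17.50        15.8730        15.8730          31.7460
  2        17.50        14.3973        28.7946          86.3838
  3        17.50        13.0588        39.1763         156.7052
  4     1,005.00       680.2236     2,720.8942      13,604.4712
  Σ                    723.5526     2,804.7381      13,879.3062
P = 723.5526.
Convexity = Σ t(t+1)·PV / [P·(1+y)²] = 13,879.3062 / (723.5526 × 1.215506) = 15.78121.

15.78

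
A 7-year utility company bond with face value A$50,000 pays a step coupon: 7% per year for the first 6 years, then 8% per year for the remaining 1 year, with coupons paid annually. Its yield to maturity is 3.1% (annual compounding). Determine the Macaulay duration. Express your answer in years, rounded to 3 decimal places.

5.915 years

Periodic yield y = 0.031. Discount each cash flow and weight by its year:
  t   CF        PV=CF/(1+0.031)^t    t·PV
  1     3,500.00     3,394.7624     3,394.7624
  2     3,500.00     3,292.6890     6,585.3780
  3     3,500.00     3,193.6848     9,581.0543
  4     3,500.00     3,097.6574    12,390.6296
  5     3,500.00     3,004.5174    15,022.5868
  6     3,500.00     2,914.1778    17,485.0671
  7    54,000.00    43,609.7004   305,267.9026
  Σ                 62,507.1891   369,727.3809
Price P = Σ PV = 62,507.1891.
Macaulay duration = Σ(t·PV) / P = 369,727.3809 / 62,507.1891 = 5.91496 years.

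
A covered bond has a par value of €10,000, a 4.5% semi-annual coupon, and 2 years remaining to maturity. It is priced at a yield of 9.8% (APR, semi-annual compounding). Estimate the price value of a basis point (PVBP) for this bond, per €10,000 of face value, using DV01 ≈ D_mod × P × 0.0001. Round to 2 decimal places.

€1.67

Periodic yield y = 0.049.
  t   CF        PV=CF/(1+0.049)^t    t·PV
  1       225.00       214.4900       214.4900
  2       225.00       204.4709       408.9418
  3       225.00       194.9198       584.7595
  4    10,225.00     8,444.2555    33,777.0219
  Σ                  9,058.1362    34,985.2132
P = 9,058.1362; D_Mac = 3.86230 half-year periods = 1.93115 yrs; D_mod = 1.84094 yrs.
DV01 ≈ 1.84094 × 9,058.1362 × 0.0001 = 1.667551.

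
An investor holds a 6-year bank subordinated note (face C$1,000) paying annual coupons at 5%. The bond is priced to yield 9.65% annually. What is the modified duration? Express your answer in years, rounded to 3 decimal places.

4.774 years

Periodic yield y = 0.0965. First find Macaulay duration:
  t   CF        PV=CF/(1+0.0965)^t    t·PV
  1        50.00        45.5996        45.5996
  2        50.00        41.5865        83.1731
  3        50.00        37.9266       113.7798
  4        50.00        34.5888       138.3552
  5        50.00        31.5447       157.7237
  6     1,050.00       604.1398     3,624.8391
  Σ                    795.3862     4,163.4705
P = 795.3862; Macaulay duration = 4,163.4705 / 795.3862 = 5.23453 years.
Modified duration = D_Mac / (1 + y) = 5.23453 / 1.0965 = 4.77385 years.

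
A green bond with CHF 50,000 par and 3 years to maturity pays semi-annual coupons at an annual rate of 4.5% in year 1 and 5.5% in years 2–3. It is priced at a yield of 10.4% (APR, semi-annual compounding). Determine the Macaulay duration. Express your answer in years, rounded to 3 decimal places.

Periodic yield y = 0.052. Discount each cash flow and weight by its period:
  t   CF        PV=CF/(1+0.052)^t    t·PV
  1     1,125.00     1,069.3916     1,069.3916
  2     1,125.00     1,016.5320     2,033.0639
  3     1,375.00     1,181.0152     3,543.0455
  4     1,375.00     1,122.6380     4,490.5520
  5     1,375.00     1,067.1464     5,335.7319
  6    51,375.00    37,901.5871   227,409.5225
  Σ                 43,358.3103   243,881.3076
Price P = Σ PV = 43,358.3103.
Macaulay duration = Σ(t·PV) / P = 243,881.3076 / 43,358.3103 = 5.62479 half-year periods.
In years: 5.62479 / 2 = 2.81239 years.

2.812 years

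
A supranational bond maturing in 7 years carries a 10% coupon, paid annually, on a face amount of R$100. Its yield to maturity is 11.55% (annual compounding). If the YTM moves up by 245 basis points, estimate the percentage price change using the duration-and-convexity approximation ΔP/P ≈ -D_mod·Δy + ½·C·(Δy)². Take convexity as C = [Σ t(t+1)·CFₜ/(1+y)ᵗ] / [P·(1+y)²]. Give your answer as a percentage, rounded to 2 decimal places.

-10.69%

With y = 0.1155:
  t   CF        PV=CF/(1+0.1155)^t    t·PV        t(t+1)·PV
  1        10.00         8.9646         8.9646          17.9292
  2        10.00         8.0364        16.0728          48.2183
  3        10.00         7.2043        21.6129          86.4515
  4        10.00         6.4584        25.8334         129.1670
  5        10.00         5.7896        28.9482         173.6894
  6        10.00         5.1902        31.1411         217.9876
  7       110.00        51.1806       358.2644       2,866.1155
  Σ                     92.8241       490.8374       3,539.5586
P = 92.8241; D_Mac = 5.28782 yrs; D_mod = 4.74032 yrs; C = 30.64427.
Duration effect: -4.74032 × (+0.0245) = -0.116138
Convexity effect: 0.5 × 30.64427 × (0.0245)² = +0.0091971
ΔP/P ≈ -0.116138 + 0.0091971 = -0.106941 = -10.6941%.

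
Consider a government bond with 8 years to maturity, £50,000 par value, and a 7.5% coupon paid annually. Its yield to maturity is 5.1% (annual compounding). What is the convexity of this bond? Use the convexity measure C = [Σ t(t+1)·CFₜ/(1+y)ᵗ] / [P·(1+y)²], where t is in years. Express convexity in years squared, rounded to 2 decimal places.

With y = 0.051:
  t   CF        PV=CF/(1+0.051)^t    t·PV        t(t+1)·PV
  1     3,750.00     3,568.0304     3,568.0304       7,136.0609
  2     3,750.00     3,394.8910     6,789.7820      20,369.3460
  3     3,750.00     3,230.1532     9,690.4596      38,761.8383
  4     3,750.00     3,073.4093    12,293.6373      61,468.1864
  5     3,750.00     2,924.2715    14,621.3574      87,728.1442
  6     3,750.00     2,782.3706    16,694.2234     116,859.5641
  7     3,750.00     2,647.3554    18,531.4881     148,251.9050
  8    53,750.00    36,104.1180   288,832.9443   2,599,496.4986
  Σ                 57,724.5995   371,021.9225   3,080,071.5434
P = 57,724.5995.
Convexity = Σ t(t+1)·PV / [P·(1+y)²] = 3,080,071.5434 / (57,724.5995 × 1.104601) = 48.30526.

48.31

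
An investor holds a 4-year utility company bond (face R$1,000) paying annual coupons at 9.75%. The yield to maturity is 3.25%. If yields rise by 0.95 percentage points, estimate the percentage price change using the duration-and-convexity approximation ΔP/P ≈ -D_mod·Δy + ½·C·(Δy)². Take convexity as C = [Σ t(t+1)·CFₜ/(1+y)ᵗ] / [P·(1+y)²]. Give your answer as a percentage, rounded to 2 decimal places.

With y = 0.0325:
  t   CF        PV=CF/(1+0.0325)^t    t·PV        t(t+1)·PV
  1        97.50        94.4310        94.4310         188.8620
  2        97.50        91.4586       182.9172         548.7515
  3        97.50        88.5797       265.7392       1,062.9570
  4     1,097.50       965.7046     3,862.8183      19,314.0914
  Σ                  1,240.1739     4,405.9057      21,114.6619
P = 1,240.1739; D_Mac = 3.55265 yrs; D_mod = 3.44082 yrs; C = 15.97061.
Duration effect: -3.44082 × (+0.0095) = -0.032688
Convexity effect: 0.5 × 15.97061 × (0.0095)² = +0.0007207
ΔP/P ≈ -0.032688 + 0.0007207 = -0.031967 = -3.1967%.

-3.20%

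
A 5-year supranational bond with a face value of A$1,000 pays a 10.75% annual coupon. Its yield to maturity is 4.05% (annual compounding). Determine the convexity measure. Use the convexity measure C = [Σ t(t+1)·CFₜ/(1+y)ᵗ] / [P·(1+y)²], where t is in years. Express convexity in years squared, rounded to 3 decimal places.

22.080

With y = 0.0405:
  t   CF        PV=CF/(1+0.0405)^t    t·PV        t(t+1)·PV
  1       107.50       103.3157       103.3157         206.6314
  2       107.50        99.2943       198.5886         595.7658
  3       107.50        95.4294       286.2882       1,145.1528
  4       107.50        91.7149       366.8598       1,834.2990
  5     1,107.50       908.0992     4,540.4962      27,242.9772
  Σ                  1,297.8536     5,495.5485      31,024.8262
P = 1,297.8536.
Convexity = Σ t(t+1)·PV / [P·(1+y)²] = 31,024.8262 / (1,297.8536 × 1.082640) = 22.08002.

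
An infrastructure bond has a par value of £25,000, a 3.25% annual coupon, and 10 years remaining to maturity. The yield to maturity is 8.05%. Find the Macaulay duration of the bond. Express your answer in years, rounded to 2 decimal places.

8.35 years

Periodic yield y = 0.0805. Discount each cash flow and weight by its year:
  t   CF        PV=CF/(1+0.0805)^t    t·PV
  1       812.50       751.9667       751.9667
  2       812.50       695.9433     1,391.8865
  3       812.50       644.0937     1,932.2811
  4       812.50       596.1071     2,384.4283
  5       812.50       551.6956     2,758.4780
  6       812.50       510.5929     3,063.5572
  7       812.50       472.5524     3,307.8668
  8       812.50       437.3460     3,498.7683
  9       812.50       404.7626     3,642.8638
  10   25,812.50    11,900.9699   119,009.6990
  Σ                 16,966.0302   141,741.7958
Price P = Σ PV = 16,966.0302.
Macaulay duration = Σ(t·PV) / P = 141,741.7958 / 16,966.0302 = 8.35445 years.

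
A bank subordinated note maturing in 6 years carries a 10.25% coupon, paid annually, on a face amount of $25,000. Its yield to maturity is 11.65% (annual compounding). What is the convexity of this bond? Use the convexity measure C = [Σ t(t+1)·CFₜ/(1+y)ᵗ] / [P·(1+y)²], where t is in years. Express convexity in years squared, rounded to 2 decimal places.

24.32

With y = 0.1165:
  t   CF        PV=CF/(1+0.1165)^t    t·PV        t(t+1)·PV
  1     2,562.50     2,295.1187     2,295.1187       4,590.2373
  2     2,562.50     2,055.6370     4,111.2739      12,333.8218
  3     2,562.50     1,841.1437     5,523.4312      22,093.7247
  4     2,562.50     1,649.0315     6,596.1262      32,980.6310
  5     2,562.50     1,476.9651     7,384.8256      44,308.9534
  6    27,562.50    14,228.7334    85,372.4004     597,606.8030
  Σ                 23,546.6294   111,283.1760     713,914.1712
P = 23,546.6294.
Convexity = Σ t(t+1)·PV / [P·(1+y)²] = 713,914.1712 / (23,546.6294 × 1.246572) = 24.32203.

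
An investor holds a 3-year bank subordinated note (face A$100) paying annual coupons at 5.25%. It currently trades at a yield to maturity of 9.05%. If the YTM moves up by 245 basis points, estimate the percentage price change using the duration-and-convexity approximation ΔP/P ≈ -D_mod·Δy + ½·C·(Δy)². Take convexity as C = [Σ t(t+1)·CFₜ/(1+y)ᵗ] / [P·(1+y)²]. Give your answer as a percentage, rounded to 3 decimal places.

With y = 0.0905:
  t   CF        PV=CF/(1+0.0905)^t    t·PV        t(t+1)·PV
  1         5.25         4.8143         4.8143           9.6286
  2         5.25         4.4148         8.8295          26.4886
  3       105.25        81.1606       243.4817         973.9269
  Σ                     90.3896       257.1256       1,010.0441
P = 90.3896; D_Mac = 2.84464 yrs; D_mod = 2.60856 yrs; C = 9.39659.
Duration effect: -2.60856 × (+0.0245) = -0.063910
Convexity effect: 0.5 × 9.39659 × (0.0245)² = +0.0028202
ΔP/P ≈ -0.063910 + 0.0028202 = -0.061090 = -6.1090%.

-6.109%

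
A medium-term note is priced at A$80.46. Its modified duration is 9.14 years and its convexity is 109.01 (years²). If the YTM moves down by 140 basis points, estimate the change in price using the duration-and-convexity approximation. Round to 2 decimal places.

+A$11.16

Duration effect: -D_mod·Δy = -9.14 × (-0.014) = +0.127960
Convexity effect: ½·C·(Δy)² = 0.5 × 109.01 × (-0.014)² = +0.01068298
ΔP/P ≈ +0.127960 + 0.01068298 = +0.13864298
ΔP ≈ 80.46 × (+0.13864298) = +11.1552141708.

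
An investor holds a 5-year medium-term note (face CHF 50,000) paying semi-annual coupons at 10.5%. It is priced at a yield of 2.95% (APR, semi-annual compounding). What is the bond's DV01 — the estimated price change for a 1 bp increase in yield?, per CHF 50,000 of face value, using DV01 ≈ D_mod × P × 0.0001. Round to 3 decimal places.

Periodic yield y = 0.01475.
  t   CF        PV=CF/(1+0.01475)^t    t·PV
  1     2,625.00     2,586.8441     2,586.8441
  2     2,625.00     2,549.2427     5,098.4854
  3     2,625.00     2,512.1879     7,536.5638
  4     2,625.00     2,475.6718     9,902.6872
  5     2,625.00     2,439.6864    12,198.4321
  6     2,625.00     2,404.2241    14,425.3447
  7     2,625.00     2,369.2773    16,584.9409
  8     2,625.00     2,334.8384    18,678.7072
  9     2,625.00     2,300.9001    20,708.1011
  10   52,625.00    45,457.0773   454,570.7730
  Σ                 67,429.9501   562,290.8794
P = 67,429.9501; D_Mac = 8.33889 half-year periods = 4.16944 yrs; D_mod = 4.10884 yrs.
DV01 ≈ 4.10884 × 67,429.9501 × 0.0001 = 27.705882.

CHF 27.706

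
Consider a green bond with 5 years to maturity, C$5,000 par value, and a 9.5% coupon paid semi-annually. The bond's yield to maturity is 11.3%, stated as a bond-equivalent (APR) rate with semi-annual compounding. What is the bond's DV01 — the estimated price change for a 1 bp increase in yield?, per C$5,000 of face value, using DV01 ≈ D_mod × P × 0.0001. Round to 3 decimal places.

C$1.790

Periodic yield y = 0.0565.
  t   CF        PV=CF/(1+0.0565)^t    t·PV
  1       237.50       224.7989       224.7989
  2       237.50       212.7770       425.5539
  3       237.50       201.3980       604.1939
  4       237.50       190.6275       762.5101
  5       237.50       180.4331       902.1653
  6       237.50       170.7838     1,024.7026
  7       237.50       161.6505     1,131.5536
  8       237.50       153.0057     1,224.0456
  9       237.50       144.8232     1,303.4087
  10    5,237.50     3,022.9365    30,229.3648
  Σ                  4,663.2341    37,832.2975
P = 4,663.2341; D_Mac = 8.11289 half-year periods = 4.05644 yrs; D_mod = 3.83951 yrs.
DV01 ≈ 3.83951 × 4,663.2341 × 0.0001 = 1.790454.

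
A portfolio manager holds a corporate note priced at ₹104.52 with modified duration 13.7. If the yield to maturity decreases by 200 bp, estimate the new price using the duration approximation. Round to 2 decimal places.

Duration approximation: ΔP/P ≈ -D_mod · Δy = -13.7 × (-0.02) = +0.274000.
New price ≈ 104.52 × (1 + 0.274000) = 133.15848.

₹133.16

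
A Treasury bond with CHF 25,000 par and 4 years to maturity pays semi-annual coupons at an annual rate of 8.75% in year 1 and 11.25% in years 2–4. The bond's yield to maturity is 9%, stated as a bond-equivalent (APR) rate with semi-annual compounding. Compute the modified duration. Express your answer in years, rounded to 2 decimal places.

3.27 years

Periodic yield y = 0.045. First find Macaulay duration:
  t   CF        PV=CF/(1+0.045)^t    t·PV
  1     1,093.75     1,046.6507     1,046.6507
  2     1,093.75     1,001.5796     2,003.1593
  3     1,406.25     1,232.2921     3,696.8763
  4     1,406.25     1,179.2269     4,716.9076
  5     1,406.25     1,128.4468     5,642.2339
  6     1,406.25     1,079.8534     6,479.1203
  7     1,406.25     1,033.3525     7,233.4676
  8    26,406.25    18,568.4823   148,547.8581
  Σ                 26,269.8843   179,366.2738
P = 26,269.8843; Macaulay duration = 179,366.2738 / 26,269.8843 = 6.82783 half-year periods = 3.41391 years.
Modified duration = D_Mac / (1 + y) = 3.41391 / 1.045 = 3.26690 years.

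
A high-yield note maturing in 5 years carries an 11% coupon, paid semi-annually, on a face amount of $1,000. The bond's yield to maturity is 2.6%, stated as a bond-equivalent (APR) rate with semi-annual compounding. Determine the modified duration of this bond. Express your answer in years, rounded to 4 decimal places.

Periodic yield y = 0.013. First find Macaulay duration:
  t   CF        PV=CF/(1+0.013)^t    t·PV
  1        55.00        54.2942        54.2942
  2        55.00        53.5974       107.1948
  3        55.00        52.9096       158.7288
  4        55.00        52.2306       208.9223
  5        55.00        51.5603       257.8015
  6        55.00        50.8986       305.3917
  7        55.00        50.2454       351.7180
  8        55.00        49.6006       396.8050
  9        55.00        48.9641       440.6768
  10    1,055.00       927.1671     9,271.6709
  Σ                  1,391.4679    11,553.2040
P = 1,391.4679; Macaulay duration = 11,553.2040 / 1,391.4679 = 8.30289 half-year periods = 4.15144 years.
Modified duration = D_Mac / (1 + y) = 4.15144 / 1.013 = 4.09817 years.

4.0982 years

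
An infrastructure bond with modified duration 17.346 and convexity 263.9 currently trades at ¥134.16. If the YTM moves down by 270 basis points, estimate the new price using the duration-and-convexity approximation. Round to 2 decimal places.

¥209.90

Duration effect: -D_mod·Δy = -17.346 × (-0.027) = +0.468342
Convexity effect: ½·C·(Δy)² = 0.5 × 263.9 × (-0.027)² = +0.09619155
ΔP/P ≈ +0.468342 + 0.09619155 = +0.56453355
New price ≈ 134.16 × (1 + 0.56453355) = 209.897821068.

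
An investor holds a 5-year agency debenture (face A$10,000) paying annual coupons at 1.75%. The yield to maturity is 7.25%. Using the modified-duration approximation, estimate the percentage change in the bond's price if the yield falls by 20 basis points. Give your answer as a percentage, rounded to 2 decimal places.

Periodic yield y = 0.0725. Modified duration first:
  t   CF        PV=CF/(1+0.0725)^t    t·PV
  1       175.00       163.1702       163.1702
  2       175.00       152.1400       304.2800
  3       175.00       141.8555       425.5665
  4       175.00       132.2662       529.0648
  5    10,175.00     7,170.4748    35,852.3740
  Σ                  7,759.9067    37,274.4554
P = 7,759.9067; D_Mac = 4.80347 yrs; D_mod = 4.80347/(1+0.0725) = 4.47876 yrs.
ΔP/P ≈ -D_mod · Δy = -4.47876 × (-0.002) = +0.008958 = +0.8958%.

+0.90%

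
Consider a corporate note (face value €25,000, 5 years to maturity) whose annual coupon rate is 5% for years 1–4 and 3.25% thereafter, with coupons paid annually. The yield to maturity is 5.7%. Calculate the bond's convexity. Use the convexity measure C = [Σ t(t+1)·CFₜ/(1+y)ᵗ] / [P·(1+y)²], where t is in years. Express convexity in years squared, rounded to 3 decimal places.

With y = 0.057:
  t   CF        PV=CF/(1+0.057)^t    t·PV        t(t+1)·PV
  1     1,250.00     1,182.5922     1,182.5922       2,365.1845
  2     1,250.00     1,118.8195     2,237.6391       6,712.9172
  3     1,250.00     1,058.4858     3,175.4575      12,701.8300
  4     1,250.00     1,001.4057     4,005.6228      20,028.1142
  5    25,812.50    19,563.8864    97,819.4320     586,916.5921
  Σ                 23,925.1897   108,420.7437     628,724.6380
P = 23,925.1897.
Convexity = Σ t(t+1)·PV / [P·(1+y)²] = 628,724.6380 / (23,925.1897 × 1.117249) = 23.52096.

23.521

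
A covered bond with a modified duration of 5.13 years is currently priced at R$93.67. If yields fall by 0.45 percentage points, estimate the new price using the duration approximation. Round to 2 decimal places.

Duration approximation: ΔP/P ≈ -D_mod · Δy = -5.13 × (-0.0045) = +0.023085.
New price ≈ 93.67 × (1 + 0.023085) = 95.83237195.

R$95.83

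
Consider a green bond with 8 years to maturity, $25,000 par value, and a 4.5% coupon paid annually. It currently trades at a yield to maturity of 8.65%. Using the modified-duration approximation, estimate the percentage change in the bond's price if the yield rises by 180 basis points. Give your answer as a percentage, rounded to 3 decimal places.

-11.111%

Periodic yield y = 0.0865. Modified duration first:
  t   CF        PV=CF/(1+0.0865)^t    t·PV
  1     1,125.00     1,035.4349     1,035.4349
  2     1,125.00       953.0004     1,906.0007
  3     1,125.00       877.1287     2,631.3862
  4     1,125.00       807.2975     3,229.1899
  5     1,125.00       743.0258     3,715.1288
  6     1,125.00       683.8709     4,103.2255
  7     1,125.00       629.4256     4,405.9793
  8    26,125.00    13,452.9787   107,623.8294
  Σ                 19,182.1624   128,650.1747
P = 19,182.1624; D_Mac = 6.70676 yrs; D_mod = 6.70676/(1+0.0865) = 6.17281 yrs.
ΔP/P ≈ -D_mod · Δy = -6.17281 × (+0.018) = -0.111111 = -11.1111%.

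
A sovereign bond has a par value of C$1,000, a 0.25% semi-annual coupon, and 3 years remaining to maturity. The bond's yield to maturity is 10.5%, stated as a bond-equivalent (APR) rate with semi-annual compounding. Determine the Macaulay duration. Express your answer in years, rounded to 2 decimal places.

Periodic yield y = 0.0525. Discount each cash flow and weight by its period:
  t   CF        PV=CF/(1+0.0525)^t    t·PV
  1         1.25         1.1876         1.1876
  2         1.25         1.1284         2.2568
  3         1.25         1.0721         3.2164
  4         1.25         1.0186         4.0746
  5         1.25         0.9678         4.8392
  6     1,001.25       736.5630     4,419.3780
  Σ                    741.9377     4,434.9526
Price P = Σ PV = 741.9377.
Macaulay duration = Σ(t·PV) / P = 4,434.9526 / 741.9377 = 5.97753 half-year periods.
In years: 5.97753 / 2 = 2.98876 years.

2.99 years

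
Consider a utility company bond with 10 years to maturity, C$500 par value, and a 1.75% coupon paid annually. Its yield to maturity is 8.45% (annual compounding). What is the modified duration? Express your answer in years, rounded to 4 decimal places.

8.2417 years

Periodic yield y = 0.0845. First find Macaulay duration:
  t   CF        PV=CF/(1+0.0845)^t    t·PV
  1         8.75         8.0682         8.0682
  2         8.75         7.4396        14.8792
  3         8.75         6.8599        20.5798
  4         8.75         6.3254        25.3017
  5         8.75         5.8326        29.1629
  6         8.75         5.3781        32.2687
  7         8.75         4.9591        34.7136
  8         8.75         4.5727        36.5815
  9         8.75         4.2164        37.9476
  10      508.75       226.0523     2,260.5226
  Σ                    279.7043     2,500.0258
P = 279.7043; Macaulay duration = 2,500.0258 / 279.7043 = 8.93810 years.
Modified duration = D_Mac / (1 + y) = 8.93810 / 1.0845 = 8.24168 years.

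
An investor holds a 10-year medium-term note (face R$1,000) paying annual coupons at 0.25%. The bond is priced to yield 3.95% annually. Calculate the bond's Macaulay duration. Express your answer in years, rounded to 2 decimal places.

9.86 years

Periodic yield y = 0.0395. Discount each cash flow and weight by its year:
  t   CF        PV=CF/(1+0.0395)^t    t·PV
  1         2.50         2.4050         2.4050
  2         2.50         2.3136         4.6272
  3         2.50         2.2257         6.6771
  4         2.50         2.1411         8.5645
  5         2.50         2.0598        10.2988
  6         2.50         1.9815        11.8890
  7         2.50         1.9062        13.3434
  8         2.50         1.8338        14.6701
  9         2.50         1.7641        15.8768
  10    1,002.50       680.5177     6,805.1773
  Σ                    699.1485     6,893.5292
Price P = Σ PV = 699.1485.
Macaulay duration = Σ(t·PV) / P = 6,893.5292 / 699.1485 = 9.85989 years.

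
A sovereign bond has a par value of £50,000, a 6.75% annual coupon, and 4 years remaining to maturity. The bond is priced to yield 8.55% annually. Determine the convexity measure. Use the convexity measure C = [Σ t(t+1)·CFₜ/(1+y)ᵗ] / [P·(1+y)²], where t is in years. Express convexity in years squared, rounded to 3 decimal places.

14.860

With y = 0.0855:
  t   CF        PV=CF/(1+0.0855)^t    t·PV        t(t+1)·PV
  1     3,375.00     3,109.1663     3,109.1663       6,218.3326
  2     3,375.00     2,864.2711     5,728.5422      17,185.6266
  3     3,375.00     2,638.6652     7,915.9957      31,663.9827
  4    53,375.00    38,443.1155   153,772.4622     768,862.3108
  Σ                 47,055.2182   170,526.1663     823,930.2527
P = 47,055.2182.
Convexity = Σ t(t+1)·PV / [P·(1+y)²] = 823,930.2527 / (47,055.2182 × 1.178310) = 14.86014.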